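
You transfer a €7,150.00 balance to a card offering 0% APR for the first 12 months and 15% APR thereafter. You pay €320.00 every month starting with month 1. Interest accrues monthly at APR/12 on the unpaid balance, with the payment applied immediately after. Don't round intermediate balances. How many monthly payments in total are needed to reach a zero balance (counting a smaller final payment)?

24 payments

Promo months 1–12 at r₀ = 0%/12 = 0; months 13+ at r₁ = 15%/12 = 0.0125.
After month 12 (no interest yet): B = €7,150.00 − 12·€320.00 = €3,310.00.
Then at r₁ with €320.00/mo: n₂ = −ln(1 − r₁·B/P)/ln(1+r₁) ≈ 11.15 → 12 more payments.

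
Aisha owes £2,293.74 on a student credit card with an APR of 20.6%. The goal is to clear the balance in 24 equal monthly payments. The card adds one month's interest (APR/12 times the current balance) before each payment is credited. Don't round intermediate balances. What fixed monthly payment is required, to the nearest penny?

Monthly rate r = 20.6%/12 = 1.71667% = 0.0171667.
Level-payment amortization: P = B₀·r / (1 − (1+r)^(−n)) = 2293.74·0.0171667 / (1 − 1.01717^(−24)).
Denominator 1 − (1+r)^(−24) = 0.335355936.
P = 39.3759 / 0.335355936 ≈ 117.42.

£117.42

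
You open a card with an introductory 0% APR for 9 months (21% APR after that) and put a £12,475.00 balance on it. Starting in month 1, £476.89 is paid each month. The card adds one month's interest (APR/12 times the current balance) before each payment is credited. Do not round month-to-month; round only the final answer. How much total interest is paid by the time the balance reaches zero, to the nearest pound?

£1,634

Promo months 1–9 at r₀ = 0%/12 = 0; months 10+ at r₁ = 21%/12 = 0.0175.
After month 9 (no interest yet): B = £12,475.00 − 9·£476.89 = £8,182.99.
Then at r₁ with £476.89/mo: n₂ = −ln(1 − r₁·B/P)/ln(1+r₁) ≈ 20.58 → 21 more payments.
Total paid = 29·£476.89 + £278.85 = £14,108.66; interest = £14,108.66 − £12,475.00 = £1,633.66.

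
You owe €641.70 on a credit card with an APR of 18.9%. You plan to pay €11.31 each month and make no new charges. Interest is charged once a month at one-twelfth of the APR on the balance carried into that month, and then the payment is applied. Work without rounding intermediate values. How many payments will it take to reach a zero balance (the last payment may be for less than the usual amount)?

Monthly rate r = 18.9%/12 = 1.575% = 0.01575.
Recurrence: B ← B·(1+r) − €11.31.
Month 1: interest €10.11; balance after payment €640.50.
Month 2: interest €10.09; balance after payment €639.27.
Closed form: n = −ln(1 − rB₀/P)/ln(1+r) = −ln(0.10639)/ln(1.01575) ≈ 143.383, so the balance reaches zero during payment 144.

144 payments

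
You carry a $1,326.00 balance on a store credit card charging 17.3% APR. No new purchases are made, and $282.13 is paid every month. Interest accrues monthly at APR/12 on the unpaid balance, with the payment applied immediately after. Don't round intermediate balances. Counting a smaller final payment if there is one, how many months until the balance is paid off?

5 months

Monthly rate r = 17.3%/12 = 1.44167% = 0.0144167.
Recurrence: B ← B·(1+r) − $282.13.
Month 1: interest $19.12; balance after payment $1,062.99.
Month 2: interest $15.32; balance after payment $796.18.
Month 3: interest $11.48; balance after payment $525.53.
Month 4: interest $7.58; balance after payment $250.98.
Month 5: interest $3.62; balance after payment $0.00.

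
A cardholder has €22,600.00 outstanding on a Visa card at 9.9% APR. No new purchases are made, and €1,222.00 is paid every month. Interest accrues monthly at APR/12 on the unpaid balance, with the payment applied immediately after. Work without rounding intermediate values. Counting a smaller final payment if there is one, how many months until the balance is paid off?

21 payments

Monthly rate r = 9.9%/12 = 0.825% = 0.00825.
Recurrence: B ← B·(1+r) − €1,222.00.
Month 1: interest €186.45; balance after payment €21,564.45.
Month 2: interest €177.91; balance after payment €20,520.36.
Closed form: n = −ln(1 − rB₀/P)/ln(1+r) = −ln(0.84742)/ln(1.00825) ≈ 20.150, so the balance reaches zero during payment 21.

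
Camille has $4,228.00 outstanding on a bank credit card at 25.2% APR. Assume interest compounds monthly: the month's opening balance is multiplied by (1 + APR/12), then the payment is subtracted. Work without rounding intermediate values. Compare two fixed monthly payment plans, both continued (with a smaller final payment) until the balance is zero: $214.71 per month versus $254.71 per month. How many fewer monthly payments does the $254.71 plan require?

5 fewer payments

Monthly rate r = 25.2%/12 = 2.1% = 0.021.
At $214.71/mo: n = ⌈−ln(1 − rB₀/P)/ln(1+r)⌉ = 26 payments (last $145.77); total interest = total paid − $4,228.00 = $1,285.52.
At $254.71/mo: 21 payments (last $159.42); total interest $1,025.62.
Payments saved = 26 − 21 = 5.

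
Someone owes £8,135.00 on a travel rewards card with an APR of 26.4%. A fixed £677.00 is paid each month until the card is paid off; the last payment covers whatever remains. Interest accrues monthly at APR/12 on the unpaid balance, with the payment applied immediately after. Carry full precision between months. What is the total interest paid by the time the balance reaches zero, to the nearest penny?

£1,416.82

Monthly rate r = 26.4%/12 = 2.2% = 0.022.
Payoff takes n = ⌈−ln(1 − rB₀/P)/ln(1+r)⌉ = ⌈14.108⌉ = 15 payments; the last is £73.82.
Total paid = 14·£677.00 + £73.82 = £9,551.82.
Total interest = total paid − principal = £9,551.82 − £8,135.00 = £1,416.82.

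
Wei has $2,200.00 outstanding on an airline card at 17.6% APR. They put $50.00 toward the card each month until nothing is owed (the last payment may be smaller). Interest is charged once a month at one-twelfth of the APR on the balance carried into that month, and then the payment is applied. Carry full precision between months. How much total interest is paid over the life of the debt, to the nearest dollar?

$1,360

Monthly rate r = 17.6%/12 = 1.46667% = 0.0146667.
Payoff takes n = ⌈−ln(1 − rB₀/P)/ln(1+r)⌉ = ⌈71.193⌉ = 72 payments; the last is $9.69.
Total paid = 71·$50.00 + $9.69 = $3,559.69.
Total interest = total paid − principal = $3,559.69 − $2,200.00 = $1,359.69.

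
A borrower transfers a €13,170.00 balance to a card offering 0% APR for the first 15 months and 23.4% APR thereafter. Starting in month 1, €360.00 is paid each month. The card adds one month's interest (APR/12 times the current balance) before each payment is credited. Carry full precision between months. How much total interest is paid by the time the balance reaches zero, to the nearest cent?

€2,413.09

Promo months 1–15 at r₀ = 0%/12 = 0; months 16+ at r₁ = 23.4%/12 = 0.0195.
After month 15 (no interest yet): B = €13,170.00 − 15·€360.00 = €7,770.00.
Then at r₁ with €360.00/mo: n₂ = −ln(1 − r₁·B/P)/ln(1+r₁) ≈ 28.28 → 29 more payments.
Total paid = 43·€360.00 + €103.09 = €15,583.09; interest = €15,583.09 − €13,170.00 = €2,413.09.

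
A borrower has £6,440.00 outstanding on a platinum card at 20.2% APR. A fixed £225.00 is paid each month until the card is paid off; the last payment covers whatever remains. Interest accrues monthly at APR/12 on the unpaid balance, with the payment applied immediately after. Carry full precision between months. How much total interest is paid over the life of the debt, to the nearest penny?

Monthly rate r = 20.2%/12 = 1.68333% = 0.0168333.
Payoff takes n = ⌈−ln(1 − rB₀/P)/ln(1+r)⌉ = ⌈39.382⌉ = 40 payments; the last is £86.34.
Total paid = 39·£225.00 + £86.34 = £8,861.34.
Total interest = total paid − principal = £8,861.34 − £6,440.00 = £2,421.34.

£2,421.34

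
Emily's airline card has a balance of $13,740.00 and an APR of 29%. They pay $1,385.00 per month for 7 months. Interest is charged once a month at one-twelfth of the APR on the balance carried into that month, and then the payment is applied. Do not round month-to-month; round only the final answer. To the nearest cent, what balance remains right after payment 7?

Monthly rate r = 29%/12 = 2.41667% = 0.0241667.
Each month: B ← B·(1+r) − $1,385.00.
Month 1: interest $332.05; balance after payment $12,687.05.
Month 2: interest $306.60; balance after payment $11,608.65.
Month 3: interest $280.54; balance after payment $10,504.20.
Month 4: interest $253.85; balance after payment $9,373.05.
Month 5: interest $226.52; balance after payment $8,214.56.
Month 6: interest $198.52; balance after payment $7,028.08.
Month 7: interest $169.85; balance after payment $5,812.93.

$5,812.93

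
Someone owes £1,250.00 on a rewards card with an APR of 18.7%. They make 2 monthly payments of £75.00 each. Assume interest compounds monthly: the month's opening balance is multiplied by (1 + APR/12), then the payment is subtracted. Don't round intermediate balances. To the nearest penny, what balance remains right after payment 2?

Monthly rate r = 18.7%/12 = 1.55833% = 0.0155833.
Each month: B ← B·(1+r) − £75.00.
Month 1: interest £19.48; balance after payment £1,194.48.
Month 2: interest £18.61; balance after payment £1,138.09.

£1,138.09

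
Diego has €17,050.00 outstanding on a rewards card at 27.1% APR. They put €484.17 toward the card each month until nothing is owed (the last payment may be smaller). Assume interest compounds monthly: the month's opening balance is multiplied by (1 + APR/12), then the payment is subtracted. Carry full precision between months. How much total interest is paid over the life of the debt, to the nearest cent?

€17,336.66

Monthly rate r = 27.1%/12 = 2.25833% = 0.0225833.
Payoff takes n = ⌈−ln(1 − rB₀/P)/ln(1+r)⌉ = ⌈71.022⌉ = 72 payments; the last is €10.59.
Total paid = 71·€484.17 + €10.59 = €34,386.66.
Total interest = total paid − principal = €34,386.66 − €17,050.00 = €17,336.66.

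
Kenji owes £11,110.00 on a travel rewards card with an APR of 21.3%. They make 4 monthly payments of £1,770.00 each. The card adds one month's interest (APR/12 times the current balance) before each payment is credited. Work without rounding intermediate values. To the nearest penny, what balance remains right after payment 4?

Monthly rate r = 21.3%/12 = 1.775% = 0.01775.
Each month: B ← B·(1+r) − £1,770.00.
Month 1: interest £197.20; balance after payment £9,537.20.
Month 2: interest £169.29; balance after payment £7,936.49.
Month 3: interest £140.87; balance after payment £6,307.36.
Month 4: interest £111.96; balance after payment £4,649.32.

£4,649.32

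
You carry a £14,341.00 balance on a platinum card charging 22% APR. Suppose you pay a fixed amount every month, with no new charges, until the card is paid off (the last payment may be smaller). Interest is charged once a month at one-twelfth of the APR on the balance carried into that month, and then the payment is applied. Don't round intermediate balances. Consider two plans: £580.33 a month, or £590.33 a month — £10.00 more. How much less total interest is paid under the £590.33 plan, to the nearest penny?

Monthly rate r = 22%/12 = 1.83333% = 0.0183333.
At £580.33/mo: n = ⌈−ln(1 − rB₀/P)/ln(1+r)⌉ = 34 payments (last £124.71); total interest = total paid − £14,341.00 = £4,934.60.
At £590.33/mo: 33 payments (last £264.84); total interest £4,814.40.
Interest saved = £4,934.60 − £4,814.40 = £120.20.

£120.20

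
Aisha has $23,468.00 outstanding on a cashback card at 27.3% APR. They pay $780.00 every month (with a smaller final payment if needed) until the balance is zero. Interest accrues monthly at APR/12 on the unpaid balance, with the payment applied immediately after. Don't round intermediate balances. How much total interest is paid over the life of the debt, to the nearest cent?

$16,532.04

Monthly rate r = 27.3%/12 = 2.275% = 0.02275.
Payoff takes n = ⌈−ln(1 − rB₀/P)/ln(1+r)⌉ = ⌈51.280⌉ = 52 payments; the last is $220.04.
Total paid = 51·$780.00 + $220.04 = $40,000.04.
Total interest = total paid − principal = $40,000.04 − $23,468.00 = $16,532.04.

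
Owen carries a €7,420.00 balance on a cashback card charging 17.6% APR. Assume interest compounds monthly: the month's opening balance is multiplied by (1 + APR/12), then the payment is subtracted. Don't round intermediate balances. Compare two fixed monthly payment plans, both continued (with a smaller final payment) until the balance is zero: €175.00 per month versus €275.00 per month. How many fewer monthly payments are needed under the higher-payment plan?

32 fewer payments

Monthly rate r = 17.6%/12 = 1.46667% = 0.0146667.
At €175.00/mo: n = ⌈−ln(1 − rB₀/P)/ln(1+r)⌉ = 67 payments (last €138.89); total interest = total paid − €7,420.00 = €4,268.89.
At €275.00/mo: 35 payments (last €164.70); total interest €2,094.70.
Payments saved = 67 − 35 = 32.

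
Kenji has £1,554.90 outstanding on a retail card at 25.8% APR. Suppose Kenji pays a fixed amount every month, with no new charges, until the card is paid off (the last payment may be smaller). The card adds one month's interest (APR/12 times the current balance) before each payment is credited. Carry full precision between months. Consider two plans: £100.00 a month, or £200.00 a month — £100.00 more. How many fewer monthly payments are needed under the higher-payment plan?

11 fewer payments

Monthly rate r = 25.8%/12 = 2.15% = 0.0215.
At £100.00/mo: n = ⌈−ln(1 − rB₀/P)/ln(1+r)⌉ = 20 payments (last £13.05); total interest = total paid − £1,554.90 = £358.15.
At £200.00/mo: 9 payments (last £120.17); total interest £165.27.
Payments saved = 20 − 9 = 11.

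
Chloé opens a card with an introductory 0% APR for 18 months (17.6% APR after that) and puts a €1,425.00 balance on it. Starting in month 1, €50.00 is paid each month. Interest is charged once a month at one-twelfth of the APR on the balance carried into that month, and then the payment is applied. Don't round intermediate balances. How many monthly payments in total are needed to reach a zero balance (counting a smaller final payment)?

Promo months 1–18 at r₀ = 0%/12 = 0; months 19+ at r₁ = 17.6%/12 = 0.0146667.
After month 18 (no interest yet): B = €1,425.00 − 18·€50.00 = €525.00.
Then at r₁ with €50.00/mo: n₂ = −ln(1 − r₁·B/P)/ln(1+r₁) ≈ 11.49 → 12 more payments.

30 months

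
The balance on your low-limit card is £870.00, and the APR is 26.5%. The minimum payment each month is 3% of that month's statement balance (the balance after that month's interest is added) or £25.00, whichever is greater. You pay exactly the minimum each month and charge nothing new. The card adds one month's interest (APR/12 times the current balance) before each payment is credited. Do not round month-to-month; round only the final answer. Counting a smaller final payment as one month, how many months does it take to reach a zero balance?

66 months

Monthly rate r = 26.5%/12 = 2.20833% = 0.0220833.
While 3% of the post-interest balance exceeds £25.00, each month B ← (B·(1+r))·(1 − 0.03), i.e. B shrinks by the factor (1+r)·0.97 = 0.99142.
This holds for months 1–8. Entering month 9 the balance is £812.05; 3% of the post-interest balance is now below £25.00, so the flat £25.00 minimum applies from here.
From month 9 a fixed £25.00 at rate r clears £812.05 in 58 more payments. Total: 8 + 58 = 66 months.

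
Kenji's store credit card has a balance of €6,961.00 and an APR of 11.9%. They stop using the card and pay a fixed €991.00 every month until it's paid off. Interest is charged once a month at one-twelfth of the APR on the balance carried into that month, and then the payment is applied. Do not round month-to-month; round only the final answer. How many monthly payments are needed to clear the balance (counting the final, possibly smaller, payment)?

8 payments

Monthly rate r = 11.9%/12 = 0.991667% = 0.00991667.
Recurrence: B ← B·(1+r) − €991.00.
Month 1: interest €69.03; balance after payment €6,039.03.
Month 2: interest €59.89; balance after payment €5,107.92.
Closed form: n = −ln(1 − rB₀/P)/ln(1+r) = −ln(0.93034)/ln(1.00992) ≈ 7.317, so the balance reaches zero during payment 8.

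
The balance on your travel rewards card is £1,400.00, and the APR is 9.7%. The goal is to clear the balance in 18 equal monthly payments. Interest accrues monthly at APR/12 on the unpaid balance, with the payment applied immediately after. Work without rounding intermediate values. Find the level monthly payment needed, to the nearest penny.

Monthly rate r = 9.7%/12 = 0.808333% = 0.00808333.
Level-payment amortization: P = B₀·r / (1 − (1+r)^(−n)) = 1400.00·0.00808333 / (1 − 1.00808^(−18)).
Denominator 1 − (1+r)^(−18) = 0.134904252.
P = 11.3167 / 0.134904252 ≈ 83.89.

£83.89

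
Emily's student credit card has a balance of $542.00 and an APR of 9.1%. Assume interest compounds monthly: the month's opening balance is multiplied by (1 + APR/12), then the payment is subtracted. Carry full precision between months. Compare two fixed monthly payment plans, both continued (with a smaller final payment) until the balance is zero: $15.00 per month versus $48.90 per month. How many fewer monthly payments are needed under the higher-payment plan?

31 fewer payments

Monthly rate r = 9.1%/12 = 0.758333% = 0.00758333.
At $15.00/mo: n = ⌈−ln(1 − rB₀/P)/ln(1+r)⌉ = 43 payments (last $5.82); total interest = total paid − $542.00 = $93.82.
At $48.90/mo: 12 payments (last $30.43); total interest $26.33.
Payments saved = 43 − 12 = 31.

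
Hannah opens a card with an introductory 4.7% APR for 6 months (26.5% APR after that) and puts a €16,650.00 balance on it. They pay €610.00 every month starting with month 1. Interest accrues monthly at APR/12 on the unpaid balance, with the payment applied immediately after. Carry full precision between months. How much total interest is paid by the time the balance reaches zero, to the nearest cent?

€5,449.05

Promo months 1–6 at r₀ = 4.7%/12 = 0.00391667; months 7+ at r₁ = 26.5%/12 = 0.0220833.
After month 6: iterate B ← B·(1+r₀) − €610.00 for 6 months → €13,349.10.
Then at r₁ with €610.00/mo: n₂ = −ln(1 − r₁·B/P)/ln(1+r₁) ≈ 30.23 → 31 more payments.
Total paid = 36·€610.00 + €139.05 = €22,099.05; interest = €22,099.05 − €16,650.00 = €5,449.05.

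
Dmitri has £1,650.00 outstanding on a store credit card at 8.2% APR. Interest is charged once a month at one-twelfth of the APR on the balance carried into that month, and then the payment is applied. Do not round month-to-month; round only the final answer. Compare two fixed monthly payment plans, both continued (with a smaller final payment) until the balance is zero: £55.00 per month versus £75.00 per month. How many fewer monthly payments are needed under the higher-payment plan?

10 fewer payments

Monthly rate r = 8.2%/12 = 0.683333% = 0.00683333.
At £55.00/mo: n = ⌈−ln(1 − rB₀/P)/ln(1+r)⌉ = 34 payments (last £37.84); total interest = total paid − £1,650.00 = £202.84.
At £75.00/mo: 24 payments (last £69.17); total interest £144.17.
Payments saved = 34 − 24 = 10.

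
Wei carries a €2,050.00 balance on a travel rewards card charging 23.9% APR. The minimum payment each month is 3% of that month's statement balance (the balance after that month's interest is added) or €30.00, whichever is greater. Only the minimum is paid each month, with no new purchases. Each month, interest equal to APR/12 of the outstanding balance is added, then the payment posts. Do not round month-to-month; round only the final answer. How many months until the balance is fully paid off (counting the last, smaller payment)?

123 months

Monthly rate r = 23.9%/12 = 1.99167% = 0.0199167.
While 3% of the post-interest balance exceeds €30.00, each month B ← (B·(1+r))·(1 − 0.03), i.e. B shrinks by the factor (1+r)·0.97 = 0.98932.
This holds for months 1–69. Entering month 70 the balance is €977.16; 3% of the post-interest balance is now below €30.00, so the flat €30.00 minimum applies from here.
From month 70 a fixed €30.00 at rate r clears €977.16 in 54 more payments. Total: 69 + 54 = 123 months.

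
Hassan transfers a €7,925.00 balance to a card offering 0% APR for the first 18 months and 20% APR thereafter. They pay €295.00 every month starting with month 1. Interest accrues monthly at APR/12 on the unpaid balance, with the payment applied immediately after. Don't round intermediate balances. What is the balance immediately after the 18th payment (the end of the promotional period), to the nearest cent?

€2,615.00

Promo months 1–18 at r₀ = 0%/12 = 0; months 19+ at r₁ = 20%/12 = 0.0166667.
After month 18 (no interest yet): B = €7,925.00 − 18·€295.00 = €2,615.00.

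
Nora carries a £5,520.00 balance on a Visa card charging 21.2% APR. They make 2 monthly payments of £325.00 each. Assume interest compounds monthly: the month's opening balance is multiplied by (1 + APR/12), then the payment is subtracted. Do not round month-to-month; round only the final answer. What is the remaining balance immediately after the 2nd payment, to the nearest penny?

Monthly rate r = 21.2%/12 = 1.76667% = 0.0176667.
Each month: B ← B·(1+r) − £325.00.
Month 1: interest £97.52; balance after payment £5,292.52.
Month 2: interest £93.50; balance after payment £5,061.02.

£5,061.02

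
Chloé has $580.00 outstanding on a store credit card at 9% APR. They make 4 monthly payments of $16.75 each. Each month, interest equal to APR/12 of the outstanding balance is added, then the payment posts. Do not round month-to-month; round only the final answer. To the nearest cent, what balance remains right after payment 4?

$529.84

Monthly rate r = 9%/12 = 0.75% = 0.0075.
Each month: B ← B·(1+r) − $16.75.
Month 1: interest $4.35; balance after payment $567.60.
Month 2: interest $4.26; balance after payment $555.11.
Month 3: interest $4.16; balance after payment $542.52.
Month 4: interest $4.07; balance after payment $529.84.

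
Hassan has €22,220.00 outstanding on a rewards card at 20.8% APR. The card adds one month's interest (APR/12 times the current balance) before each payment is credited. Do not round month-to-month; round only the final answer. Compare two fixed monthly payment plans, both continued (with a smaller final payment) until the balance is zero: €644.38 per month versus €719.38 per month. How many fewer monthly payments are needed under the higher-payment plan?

8 fewer payments

Monthly rate r = 20.8%/12 = 1.73333% = 0.0173333.
At €644.38/mo: n = ⌈−ln(1 − rB₀/P)/ln(1+r)⌉ = 53 payments (last €635.62); total interest = total paid − €22,220.00 = €11,923.38.
At €719.38/mo: 45 payments (last €437.59); total interest €9,870.31.
Payments saved = 53 − 45 = 8.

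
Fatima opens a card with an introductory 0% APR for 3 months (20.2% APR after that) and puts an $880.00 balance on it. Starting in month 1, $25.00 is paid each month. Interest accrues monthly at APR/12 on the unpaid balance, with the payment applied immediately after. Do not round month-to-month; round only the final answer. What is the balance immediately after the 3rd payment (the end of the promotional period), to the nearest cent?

$805.00

Promo months 1–3 at r₀ = 0%/12 = 0; months 4+ at r₁ = 20.2%/12 = 0.0168333.
After month 3 (no interest yet): B = $880.00 − 3·$25.00 = $805.00.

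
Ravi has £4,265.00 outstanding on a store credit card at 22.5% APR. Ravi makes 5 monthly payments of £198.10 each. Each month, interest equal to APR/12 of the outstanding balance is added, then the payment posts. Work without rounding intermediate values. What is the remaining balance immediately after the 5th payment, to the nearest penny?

Monthly rate r = 22.5%/12 = 1.875% = 0.01875.
Each month: B ← B·(1+r) − £198.10.
Month 1: interest £79.97; balance after payment £4,146.87.
Month 2: interest £77.75; balance after payment £4,026.52.
Month 3: interest £75.50; balance after payment £3,903.92.
Month 4: interest £73.20; balance after payment £3,779.02.
Month 5: interest £70.86; balance after payment £3,651.77.

£3,651.77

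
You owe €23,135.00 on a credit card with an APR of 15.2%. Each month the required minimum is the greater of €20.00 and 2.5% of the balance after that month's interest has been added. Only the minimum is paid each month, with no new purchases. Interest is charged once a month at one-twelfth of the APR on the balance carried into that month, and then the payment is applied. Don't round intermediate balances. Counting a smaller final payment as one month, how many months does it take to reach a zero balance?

Monthly rate r = 15.2%/12 = 1.26667% = 0.0126667.
While 2.5% of the post-interest balance exceeds €20.00, each month B ← (B·(1+r))·(1 − 0.025), i.e. B shrinks by the factor (1+r)·0.975 = 0.98735.
This holds for months 1–266. Entering month 267 the balance is €782.69; 2.5% of the post-interest balance is now below €20.00, so the flat €20.00 minimum applies from here.
From month 267 a fixed €20.00 at rate r clears €782.69 in 55 more payments. Total: 266 + 55 = 321 months.

321 months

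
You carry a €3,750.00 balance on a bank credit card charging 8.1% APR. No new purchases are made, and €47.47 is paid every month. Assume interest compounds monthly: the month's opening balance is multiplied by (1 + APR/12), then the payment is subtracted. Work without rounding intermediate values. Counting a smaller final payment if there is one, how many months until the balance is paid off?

Monthly rate r = 8.1%/12 = 0.675% = 0.00675.
Recurrence: B ← B·(1+r) − €47.47.
Month 1: interest €25.31; balance after payment €3,727.84.
Month 2: interest €25.16; balance after payment €3,705.54.
Closed form: n = −ln(1 − rB₀/P)/ln(1+r) = −ln(0.46677)/ln(1.00675) ≈ 113.258, so the balance reaches zero during payment 114.

114 payments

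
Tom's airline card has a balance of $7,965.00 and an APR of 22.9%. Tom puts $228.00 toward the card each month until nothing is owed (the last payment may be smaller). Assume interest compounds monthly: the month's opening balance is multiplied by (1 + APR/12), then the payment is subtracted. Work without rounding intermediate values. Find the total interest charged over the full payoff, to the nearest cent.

$5,285.65

Monthly rate r = 22.9%/12 = 1.90833% = 0.0190833.
Payoff takes n = ⌈−ln(1 − rB₀/P)/ln(1+r)⌉ = ⌈58.116⌉ = 59 payments; the last is $26.65.
Total paid = 58·$228.00 + $26.65 = $13,250.65.
Total interest = total paid − principal = $13,250.65 − $7,965.00 = $5,285.65.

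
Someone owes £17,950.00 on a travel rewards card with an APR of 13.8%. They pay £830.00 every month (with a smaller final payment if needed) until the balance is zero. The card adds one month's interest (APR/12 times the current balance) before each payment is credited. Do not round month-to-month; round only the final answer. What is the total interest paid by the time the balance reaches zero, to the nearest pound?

£2,807

Monthly rate r = 13.8%/12 = 1.15% = 0.0115.
Payoff takes n = ⌈−ln(1 − rB₀/P)/ln(1+r)⌉ = ⌈25.009⌉ = 26 payments; the last is £7.10.
Total paid = 25·£830.00 + £7.10 = £20,757.10.
Total interest = total paid − principal = £20,757.10 − £17,950.00 = £2,807.10.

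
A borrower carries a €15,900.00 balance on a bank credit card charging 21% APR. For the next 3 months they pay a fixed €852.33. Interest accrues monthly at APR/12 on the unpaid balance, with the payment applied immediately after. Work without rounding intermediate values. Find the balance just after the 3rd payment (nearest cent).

Monthly rate r = 21%/12 = 1.75% = 0.0175.
Each month: B ← B·(1+r) − €852.33.
Month 1: interest €278.25; balance after payment €15,325.92.
Month 2: interest €268.20; balance after payment €14,741.79.
Month 3: interest €257.98; balance after payment €14,147.44.

€14,147.44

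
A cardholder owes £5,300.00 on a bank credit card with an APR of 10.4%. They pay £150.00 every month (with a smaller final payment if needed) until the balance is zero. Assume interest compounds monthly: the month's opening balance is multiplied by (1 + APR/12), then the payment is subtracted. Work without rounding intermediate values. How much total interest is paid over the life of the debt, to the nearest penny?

£1,055.29

Monthly rate r = 10.4%/12 = 0.866667% = 0.00866667.
Payoff takes n = ⌈−ln(1 − rB₀/P)/ln(1+r)⌉ = ⌈42.368⌉ = 43 payments; the last is £55.29.
Total paid = 42·£150.00 + £55.29 = £6,355.29.
Total interest = total paid − principal = £6,355.29 − £5,300.00 = £1,055.29.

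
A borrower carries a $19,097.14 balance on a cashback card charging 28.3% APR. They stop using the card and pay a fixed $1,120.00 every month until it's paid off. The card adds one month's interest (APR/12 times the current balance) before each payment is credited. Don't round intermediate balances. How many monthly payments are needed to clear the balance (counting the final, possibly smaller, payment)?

23 months

Monthly rate r = 28.3%/12 = 2.35833% = 0.0235833.
Recurrence: B ← B·(1+r) − $1,120.00.
Month 1: interest $450.37; balance after payment $18,427.51.
Month 2: interest $434.58; balance after payment $17,742.10.
Closed form: n = −ln(1 − rB₀/P)/ln(1+r) = −ln(0.59788)/ln(1.02358) ≈ 22.067, so the balance reaches zero during payment 23.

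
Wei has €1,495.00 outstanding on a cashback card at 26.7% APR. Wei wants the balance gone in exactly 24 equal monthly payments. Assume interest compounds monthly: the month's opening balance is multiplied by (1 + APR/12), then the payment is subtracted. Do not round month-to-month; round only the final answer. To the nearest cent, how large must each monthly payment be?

€81.07

Monthly rate r = 26.7%/12 = 2.225% = 0.02225.
Level-payment amortization: P = B₀·r / (1 − (1+r)^(−n)) = 1495.00·0.02225 / (1 − 1.02225^(−24)).
Denominator 1 − (1+r)^(−24) = 0.410302701.
P = 33.2638 / 0.410302701 ≈ 81.07.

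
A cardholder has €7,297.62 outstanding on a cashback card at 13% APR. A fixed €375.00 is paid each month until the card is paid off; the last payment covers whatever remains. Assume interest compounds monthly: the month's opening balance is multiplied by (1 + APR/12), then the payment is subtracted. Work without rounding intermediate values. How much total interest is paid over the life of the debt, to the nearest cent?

€942.32

Monthly rate r = 13%/12 = 1.08333% = 0.0108333.
Payoff takes n = ⌈−ln(1 − rB₀/P)/ln(1+r)⌉ = ⌈21.973⌉ = 22 payments; the last is €364.94.
Total paid = 21·€375.00 + €364.94 = €8,239.94.
Total interest = total paid − principal = €8,239.94 − €7,297.62 = €942.32.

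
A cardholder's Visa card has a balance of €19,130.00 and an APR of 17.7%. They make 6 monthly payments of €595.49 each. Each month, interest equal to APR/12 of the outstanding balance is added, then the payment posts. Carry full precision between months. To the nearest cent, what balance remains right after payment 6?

Monthly rate r = 17.7%/12 = 1.475% = 0.01475.
Each month: B ← B·(1+r) − €595.49.
Month 1: interest €282.17; balance after payment €18,816.68.
Month 2: interest €277.55; balance after payment €18,498.73.
Month 3: interest €272.86; balance after payment €18,176.10.
Month 4: interest €268.10; balance after payment €17,848.71.
Month 5: interest €263.27; balance after payment €17,516.49.
Month 6: interest €258.37; balance after payment €17,179.36.

€17,179.36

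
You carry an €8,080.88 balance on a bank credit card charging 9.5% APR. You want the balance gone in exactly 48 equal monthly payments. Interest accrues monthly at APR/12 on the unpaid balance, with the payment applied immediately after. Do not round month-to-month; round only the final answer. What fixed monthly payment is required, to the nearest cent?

Monthly rate r = 9.5%/12 = 0.791667% = 0.00791667.
Level-payment amortization: P = B₀·r / (1 − (1+r)^(−n)) = 8080.88·0.00791667 / (1 − 1.00792^(−48)).
Denominator 1 − (1+r)^(−48) = 0.31511458.
P = 63.9736 / 0.31511458 ≈ 203.02.

€203.02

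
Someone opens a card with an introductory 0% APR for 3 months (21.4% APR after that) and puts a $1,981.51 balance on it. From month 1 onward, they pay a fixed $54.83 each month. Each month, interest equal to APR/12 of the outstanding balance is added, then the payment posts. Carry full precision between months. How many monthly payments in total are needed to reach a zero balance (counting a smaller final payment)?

Promo months 1–3 at r₀ = 0%/12 = 0; months 4+ at r₁ = 21.4%/12 = 0.0178333.
After month 3 (no interest yet): B = $1,981.51 − 3·$54.83 = $1,817.02.
Then at r₁ with $54.83/mo: n₂ = −ln(1 − r₁·B/P)/ln(1+r₁) ≈ 50.58 → 51 more payments.

54 months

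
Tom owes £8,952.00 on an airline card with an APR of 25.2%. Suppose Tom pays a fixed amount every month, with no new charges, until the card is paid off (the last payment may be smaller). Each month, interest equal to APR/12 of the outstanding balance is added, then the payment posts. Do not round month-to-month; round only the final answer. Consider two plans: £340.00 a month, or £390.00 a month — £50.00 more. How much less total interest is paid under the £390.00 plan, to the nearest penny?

Monthly rate r = 25.2%/12 = 2.1% = 0.021.
At £340.00/mo: n = ⌈−ln(1 − rB₀/P)/ln(1+r)⌉ = 39 payments (last £250.60); total interest = total paid − £8,952.00 = £4,218.60.
At £390.00/mo: 32 payments (last £255.77); total interest £3,393.77.
Interest saved = £4,218.60 − £3,393.77 = £824.83.

£824.83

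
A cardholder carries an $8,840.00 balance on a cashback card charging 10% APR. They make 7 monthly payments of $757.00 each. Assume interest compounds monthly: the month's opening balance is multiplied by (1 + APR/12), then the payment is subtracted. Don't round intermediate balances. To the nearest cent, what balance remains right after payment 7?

Monthly rate r = 10%/12 = 0.833333% = 0.00833333.
Each month: B ← B·(1+r) − $757.00.
Month 1: interest $73.67; balance after payment $8,156.67.
Month 2: interest $67.97; balance after payment $7,467.64.
Month 3: interest $62.23; balance after payment $6,772.87.
Month 4: interest $56.44; balance after payment $6,072.31.
Month 5: interest $50.60; balance after payment $5,365.91.
Month 6: interest $44.72; balance after payment $4,653.63.
Month 7: interest $38.78; balance after payment $3,935.41.

$3,935.41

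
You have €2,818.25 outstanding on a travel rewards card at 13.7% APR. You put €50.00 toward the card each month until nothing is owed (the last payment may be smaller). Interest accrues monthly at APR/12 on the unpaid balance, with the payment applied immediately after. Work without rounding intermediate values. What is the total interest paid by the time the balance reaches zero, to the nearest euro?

€1,725

Monthly rate r = 13.7%/12 = 1.14167% = 0.0114167.
Payoff takes n = ⌈−ln(1 − rB₀/P)/ln(1+r)⌉ = ⌈90.858⌉ = 91 payments; the last is €42.95.
Total paid = 90·€50.00 + €42.95 = €4,542.95.
Total interest = total paid − principal = €4,542.95 − €2,818.25 = €1,724.70.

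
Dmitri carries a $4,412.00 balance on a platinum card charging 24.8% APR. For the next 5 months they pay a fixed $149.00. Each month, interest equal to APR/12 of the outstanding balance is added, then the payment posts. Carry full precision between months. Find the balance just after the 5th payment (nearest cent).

Monthly rate r = 24.8%/12 = 2.06667% = 0.0206667.
Each month: B ← B·(1+r) − $149.00.
Month 1: interest $91.18; balance after payment $4,354.18.
Month 2: interest $89.99; balance after payment $4,295.17.
Month 3: interest $88.77; balance after payment $4,234.93.
Month 4: interest $87.52; balance after payment $4,173.46.
Month 5: interest $86.25; balance after payment $4,110.71.

$4,110.71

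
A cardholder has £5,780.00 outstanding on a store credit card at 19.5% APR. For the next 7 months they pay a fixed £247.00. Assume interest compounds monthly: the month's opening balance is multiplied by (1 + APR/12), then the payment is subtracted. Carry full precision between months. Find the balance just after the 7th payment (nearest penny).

£4,654.80

Monthly rate r = 19.5%/12 = 1.625% = 0.01625.
Each month: B ← B·(1+r) − £247.00.
Month 1: interest £93.92; balance after payment £5,626.93.
Month 2: interest £91.44; balance after payment £5,471.36.
Month 3: interest £88.91; balance after payment £5,313.27.
Month 4: interest £86.34; balance after payment £5,152.61.
Month 5: interest £83.73; balance after payment £4,989.34.
Month 6: interest £81.08; balance after payment £4,823.42.
Month 7: interest £78.38; balance after payment £4,654.80.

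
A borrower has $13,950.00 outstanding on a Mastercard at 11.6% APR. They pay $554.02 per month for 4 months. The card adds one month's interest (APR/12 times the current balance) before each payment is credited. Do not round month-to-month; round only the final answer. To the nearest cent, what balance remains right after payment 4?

Monthly rate r = 11.6%/12 = 0.966667% = 0.00966667.
Each month: B ← B·(1+r) − $554.02.
Month 1: interest $134.85; balance after payment $13,530.83.
Month 2: interest $130.80; balance after payment $13,107.61.
Month 3: interest $126.71; balance after payment $12,680.29.
Month 4: interest $122.58; balance after payment $12,248.85.

$12,248.85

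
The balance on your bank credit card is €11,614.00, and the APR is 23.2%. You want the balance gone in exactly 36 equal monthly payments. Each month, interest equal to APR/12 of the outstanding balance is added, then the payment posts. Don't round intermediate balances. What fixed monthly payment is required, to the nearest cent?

€450.79

Monthly rate r = 23.2%/12 = 1.93333% = 0.0193333.
Level-payment amortization: P = B₀·r / (1 − (1+r)^(−n)) = 11614.00·0.0193333 / (1 − 1.01933^(−36)).
Denominator 1 − (1+r)^(−36) = 0.498101554.
P = 224.537 / 0.498101554 ≈ 450.79.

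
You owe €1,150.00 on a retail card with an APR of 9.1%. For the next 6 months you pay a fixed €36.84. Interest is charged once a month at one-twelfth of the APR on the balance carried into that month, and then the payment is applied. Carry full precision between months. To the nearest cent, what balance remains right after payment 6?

Monthly rate r = 9.1%/12 = 0.758333% = 0.00758333.
Each month: B ← B·(1+r) − €36.84.
Month 1: interest €8.72; balance after payment €1,121.88.
Month 2: interest €8.51; balance after payment €1,093.55.
Month 3: interest €8.29; balance after payment €1,065.00.
Month 4: interest €8.08; balance after payment €1,036.24.
Month 5: interest €7.86; balance after payment €1,007.26.
Month 6: interest €7.64; balance after payment €978.05.

€978.05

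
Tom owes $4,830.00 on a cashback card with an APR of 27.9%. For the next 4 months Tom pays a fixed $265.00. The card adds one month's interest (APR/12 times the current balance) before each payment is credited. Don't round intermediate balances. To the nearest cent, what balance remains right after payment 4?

Monthly rate r = 27.9%/12 = 2.325% = 0.02325.
Each month: B ← B·(1+r) − $265.00.
Month 1: interest $112.30; balance after payment $4,677.30.
Month 2: interest $108.75; balance after payment $4,521.04.
Month 3: interest $105.11; balance after payment $4,361.16.
Month 4: interest $101.40; balance after payment $4,197.56.

$4,197.56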